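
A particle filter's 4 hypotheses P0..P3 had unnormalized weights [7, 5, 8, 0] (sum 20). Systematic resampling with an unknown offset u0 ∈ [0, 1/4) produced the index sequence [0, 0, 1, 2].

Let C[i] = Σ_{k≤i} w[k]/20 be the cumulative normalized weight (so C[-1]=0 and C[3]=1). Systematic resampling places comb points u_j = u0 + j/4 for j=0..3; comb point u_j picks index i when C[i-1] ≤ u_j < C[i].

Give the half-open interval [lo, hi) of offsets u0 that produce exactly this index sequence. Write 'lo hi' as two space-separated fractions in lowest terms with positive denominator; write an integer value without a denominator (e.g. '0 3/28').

0 1/10

C = [7/20, 3/5, 1, 1]
j=0 picked index 0: u0 ∈ [0, 7/20)
j=1 picked index 0: u0 ∈ [-1/4, 1/10)
j=2 picked index 1: u0 ∈ [-3/20, 1/10)
j=3 picked index 2: u0 ∈ [-3/20, 1/4)
intersection: [0, 1/10)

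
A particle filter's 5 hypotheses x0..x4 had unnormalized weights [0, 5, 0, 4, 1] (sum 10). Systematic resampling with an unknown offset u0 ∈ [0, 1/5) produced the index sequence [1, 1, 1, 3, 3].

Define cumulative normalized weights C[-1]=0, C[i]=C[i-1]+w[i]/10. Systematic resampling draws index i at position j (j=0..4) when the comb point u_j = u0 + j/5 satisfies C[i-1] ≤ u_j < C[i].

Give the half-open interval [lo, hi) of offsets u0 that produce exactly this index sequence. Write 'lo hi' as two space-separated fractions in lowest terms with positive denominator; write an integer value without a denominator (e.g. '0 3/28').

0 1/10

C = [0, 1/2, 1/2, 9/10, 1]
j=0 picked index 1: u0 ∈ [0, 1/2)
j=1 picked index 1: u0 ∈ [-1/5, 3/10)
j=2 picked index 1: u0 ∈ [-2/5, 1/10)
j=3 picked index 3: u0 ∈ [-1/10, 3/10)
j=4 picked index 3: u0 ∈ [-3/10, 1/10)
intersection: [0, 1/10)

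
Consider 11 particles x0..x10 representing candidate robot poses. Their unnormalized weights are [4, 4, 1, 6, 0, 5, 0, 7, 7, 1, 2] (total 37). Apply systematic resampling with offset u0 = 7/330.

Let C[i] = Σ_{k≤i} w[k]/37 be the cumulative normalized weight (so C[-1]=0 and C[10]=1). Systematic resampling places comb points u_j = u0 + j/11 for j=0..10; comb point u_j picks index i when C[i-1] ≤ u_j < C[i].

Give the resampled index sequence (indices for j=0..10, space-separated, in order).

0 1 1 3 3 5 7 7 8 8 9

C = [4/37, 8/37, 9/37, 15/37, 15/37, 20/37, 20/37, 27/37, 34/37, 35/37, 1]
j=0: u_0=7/330 ∈ [0, 4/37) → index 0
j=1: u_1=37/330 ∈ [4/37, 8/37) → index 1
j=2: u_2=67/330 ∈ [4/37, 8/37) → index 1
j=3: u_3=97/330 ∈ [9/37, 15/37) → index 3
j=4: u_4=127/330 ∈ [9/37, 15/37) → index 3
j=5: u_5=157/330 ∈ [15/37, 20/37) → index 5
j=6: u_6=17/30 ∈ [20/37, 27/37) → index 7
j=7: u_7=217/330 ∈ [20/37, 27/37) → index 7
j=8: u_8=247/330 ∈ [27/37, 34/37) → index 8
j=9: u_9=277/330 ∈ [27/37, 34/37) → index 8
j=10: u_10=307/330 ∈ [34/37, 35/37) → index 9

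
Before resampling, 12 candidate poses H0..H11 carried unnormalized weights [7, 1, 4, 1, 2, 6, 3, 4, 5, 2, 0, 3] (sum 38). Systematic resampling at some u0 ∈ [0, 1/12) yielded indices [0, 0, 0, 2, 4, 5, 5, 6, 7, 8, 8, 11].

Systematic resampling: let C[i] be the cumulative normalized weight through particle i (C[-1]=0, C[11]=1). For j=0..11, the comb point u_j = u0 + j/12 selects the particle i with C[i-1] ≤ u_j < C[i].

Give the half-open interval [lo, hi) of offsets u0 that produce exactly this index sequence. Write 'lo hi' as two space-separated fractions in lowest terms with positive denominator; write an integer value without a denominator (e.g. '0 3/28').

1/114 1/57

C = [7/38, 4/19, 6/19, 13/38, 15/38, 21/38, 12/19, 14/19, 33/38, 35/38, 35/38, 1]
j=0 picked index 0: u0 ∈ [0, 7/38)
j=1 picked index 0: u0 ∈ [-1/12, 23/228)
j=2 picked index 0: u0 ∈ [-1/6, 1/57)
j=3 picked index 2: u0 ∈ [-3/76, 5/76)
j=4 picked index 4: u0 ∈ [1/114, 7/114)
j=5 picked index 5: u0 ∈ [-5/228, 31/228)
j=6 picked index 5: u0 ∈ [-2/19, 1/19)
j=7 picked index 6: u0 ∈ [-7/228, 11/228)
j=8 picked index 7: u0 ∈ [-2/57, 4/57)
j=9 picked index 8: u0 ∈ [-1/76, 9/76)
j=10 picked index 8: u0 ∈ [-11/114, 2/57)
j=11 picked index 11: u0 ∈ [1/228, 1/12)
intersection: [1/114, 1/57)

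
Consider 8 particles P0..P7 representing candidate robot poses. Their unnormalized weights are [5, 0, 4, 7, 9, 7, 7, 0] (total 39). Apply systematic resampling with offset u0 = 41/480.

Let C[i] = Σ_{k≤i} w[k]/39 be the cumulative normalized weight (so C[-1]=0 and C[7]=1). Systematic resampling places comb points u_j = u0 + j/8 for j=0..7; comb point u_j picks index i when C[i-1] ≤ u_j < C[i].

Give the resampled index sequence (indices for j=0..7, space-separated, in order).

0 2 3 4 4 5 6 6

C = [5/39, 5/39, 3/13, 16/39, 25/39, 32/39, 1, 1]
j=0: u_0=41/480 ∈ [0, 5/39) → index 0
j=1: u_1=101/480 ∈ [5/39, 3/13) → index 2
j=2: u_2=161/480 ∈ [3/13, 16/39) → index 3
j=3: u_3=221/480 ∈ [16/39, 25/39) → index 4
j=4: u_4=281/480 ∈ [16/39, 25/39) → index 4
j=5: u_5=341/480 ∈ [25/39, 32/39) → index 5
j=6: u_6=401/480 ∈ [32/39, 1) → index 6
j=7: u_7=461/480 ∈ [32/39, 1) → index 6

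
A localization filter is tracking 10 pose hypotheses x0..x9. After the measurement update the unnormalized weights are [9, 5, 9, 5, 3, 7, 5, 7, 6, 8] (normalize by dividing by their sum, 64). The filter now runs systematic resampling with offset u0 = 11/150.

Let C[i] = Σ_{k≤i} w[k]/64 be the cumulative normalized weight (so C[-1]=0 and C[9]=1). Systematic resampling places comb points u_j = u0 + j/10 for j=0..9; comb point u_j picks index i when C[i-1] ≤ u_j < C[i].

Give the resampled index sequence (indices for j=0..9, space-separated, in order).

C = [9/64, 7/32, 23/64, 7/16, 31/64, 19/32, 43/64, 25/32, 7/8, 1]
j=0: u_0=11/150 ∈ [0, 9/64) → index 0
j=1: u_1=13/75 ∈ [9/64, 7/32) → index 1
j=2: u_2=41/150 ∈ [7/32, 23/64) → index 2
j=3: u_3=28/75 ∈ [23/64, 7/16) → index 3
j=4: u_4=71/150 ∈ [7/16, 31/64) → index 4
j=5: u_5=43/75 ∈ [31/64, 19/32) → index 5
j=6: u_6=101/150 ∈ [43/64, 25/32) → index 7
j=7: u_7=58/75 ∈ [43/64, 25/32) → index 7
j=8: u_8=131/150 ∈ [25/32, 7/8) → index 8
j=9: u_9=73/75 ∈ [7/8, 1) → index 9

0 1 2 3 4 5 7 7 8 9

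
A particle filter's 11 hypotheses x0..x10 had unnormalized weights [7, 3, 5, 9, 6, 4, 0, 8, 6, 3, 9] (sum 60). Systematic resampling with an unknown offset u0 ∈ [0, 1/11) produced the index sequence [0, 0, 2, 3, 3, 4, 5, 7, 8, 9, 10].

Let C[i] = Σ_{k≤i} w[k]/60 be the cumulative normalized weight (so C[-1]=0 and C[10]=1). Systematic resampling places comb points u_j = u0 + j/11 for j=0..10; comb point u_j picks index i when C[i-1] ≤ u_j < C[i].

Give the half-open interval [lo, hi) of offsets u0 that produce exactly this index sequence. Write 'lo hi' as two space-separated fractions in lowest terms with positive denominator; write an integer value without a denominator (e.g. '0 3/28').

0 7/330

C = [7/60, 1/6, 1/4, 2/5, 1/2, 17/30, 17/30, 7/10, 4/5, 17/20, 1]
j=0 picked index 0: u0 ∈ [0, 7/60)
j=1 picked index 0: u0 ∈ [-1/11, 17/660)
j=2 picked index 2: u0 ∈ [-1/66, 3/44)
j=3 picked index 3: u0 ∈ [-1/44, 7/55)
j=4 picked index 3: u0 ∈ [-5/44, 2/55)
j=5 picked index 4: u0 ∈ [-3/55, 1/22)
j=6 picked index 5: u0 ∈ [-1/22, 7/330)
j=7 picked index 7: u0 ∈ [-23/330, 7/110)
j=8 picked index 8: u0 ∈ [-3/110, 4/55)
j=9 picked index 9: u0 ∈ [-1/55, 7/220)
j=10 picked index 10: u0 ∈ [-13/220, 1/11)
intersection: [0, 7/330)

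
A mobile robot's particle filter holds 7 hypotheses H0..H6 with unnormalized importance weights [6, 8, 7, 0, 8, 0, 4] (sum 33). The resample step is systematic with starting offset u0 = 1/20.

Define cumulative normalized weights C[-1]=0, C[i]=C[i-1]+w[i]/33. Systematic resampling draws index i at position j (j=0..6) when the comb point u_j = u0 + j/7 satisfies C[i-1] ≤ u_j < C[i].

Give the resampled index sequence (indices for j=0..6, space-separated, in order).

0 1 1 2 2 4 6

C = [2/11, 14/33, 7/11, 7/11, 29/33, 29/33, 1]
j=0: u_0=1/20 ∈ [0, 2/11) → index 0
j=1: u_1=27/140 ∈ [2/11, 14/33) → index 1
j=2: u_2=47/140 ∈ [2/11, 14/33) → index 1
j=3: u_3=67/140 ∈ [14/33, 7/11) → index 2
j=4: u_4=87/140 ∈ [14/33, 7/11) → index 2
j=5: u_5=107/140 ∈ [7/11, 29/33) → index 4
j=6: u_6=127/140 ∈ [29/33, 1) → index 6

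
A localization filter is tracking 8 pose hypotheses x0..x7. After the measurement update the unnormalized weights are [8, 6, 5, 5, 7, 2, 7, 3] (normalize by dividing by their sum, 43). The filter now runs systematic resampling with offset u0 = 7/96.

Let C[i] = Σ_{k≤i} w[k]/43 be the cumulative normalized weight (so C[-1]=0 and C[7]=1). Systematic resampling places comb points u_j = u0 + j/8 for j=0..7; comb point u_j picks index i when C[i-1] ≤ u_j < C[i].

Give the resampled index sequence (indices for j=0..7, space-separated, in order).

C = [8/43, 14/43, 19/43, 24/43, 31/43, 33/43, 40/43, 1]
j=0: u_0=7/96 ∈ [0, 8/43) → index 0
j=1: u_1=19/96 ∈ [8/43, 14/43) → index 1
j=2: u_2=31/96 ∈ [8/43, 14/43) → index 1
j=3: u_3=43/96 ∈ [19/43, 24/43) → index 3
j=4: u_4=55/96 ∈ [24/43, 31/43) → index 4
j=5: u_5=67/96 ∈ [24/43, 31/43) → index 4
j=6: u_6=79/96 ∈ [33/43, 40/43) → index 6
j=7: u_7=91/96 ∈ [40/43, 1) → index 7

0 1 1 3 4 4 6 7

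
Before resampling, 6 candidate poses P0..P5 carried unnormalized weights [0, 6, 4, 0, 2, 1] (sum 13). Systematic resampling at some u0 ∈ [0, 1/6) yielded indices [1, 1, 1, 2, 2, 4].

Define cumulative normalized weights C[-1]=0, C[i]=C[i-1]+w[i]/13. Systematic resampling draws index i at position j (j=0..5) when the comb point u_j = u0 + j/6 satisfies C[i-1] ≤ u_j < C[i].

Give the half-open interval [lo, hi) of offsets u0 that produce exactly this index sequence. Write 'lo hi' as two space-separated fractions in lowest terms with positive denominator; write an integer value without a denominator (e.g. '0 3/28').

0 7/78

C = [0, 6/13, 10/13, 10/13, 12/13, 1]
j=0 picked index 1: u0 ∈ [0, 6/13)
j=1 picked index 1: u0 ∈ [-1/6, 23/78)
j=2 picked index 1: u0 ∈ [-1/3, 5/39)
j=3 picked index 2: u0 ∈ [-1/26, 7/26)
j=4 picked index 2: u0 ∈ [-8/39, 4/39)
j=5 picked index 4: u0 ∈ [-5/78, 7/78)
intersection: [0, 7/78)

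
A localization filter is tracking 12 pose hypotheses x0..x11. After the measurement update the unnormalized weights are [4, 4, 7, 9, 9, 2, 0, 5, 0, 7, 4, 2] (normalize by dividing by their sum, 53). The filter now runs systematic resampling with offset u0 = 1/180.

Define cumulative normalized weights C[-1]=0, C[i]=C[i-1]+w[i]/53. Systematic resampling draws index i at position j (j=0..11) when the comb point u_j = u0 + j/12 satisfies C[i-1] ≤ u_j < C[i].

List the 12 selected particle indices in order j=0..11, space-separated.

0 1 2 2 3 3 4 4 7 9 9 10

C = [4/53, 8/53, 15/53, 24/53, 33/53, 35/53, 35/53, 40/53, 40/53, 47/53, 51/53, 1]
j=0: u_0=1/180 ∈ [0, 4/53) → index 0
j=1: u_1=4/45 ∈ [4/53, 8/53) → index 1
j=2: u_2=31/180 ∈ [8/53, 15/53) → index 2
j=3: u_3=23/90 ∈ [8/53, 15/53) → index 2
j=4: u_4=61/180 ∈ [15/53, 24/53) → index 3
j=5: u_5=19/45 ∈ [15/53, 24/53) → index 3
j=6: u_6=91/180 ∈ [24/53, 33/53) → index 4
j=7: u_7=53/90 ∈ [24/53, 33/53) → index 4
j=8: u_8=121/180 ∈ [35/53, 40/53) → index 7
j=9: u_9=34/45 ∈ [40/53, 47/53) → index 9
j=10: u_10=151/180 ∈ [40/53, 47/53) → index 9
j=11: u_11=83/90 ∈ [47/53, 51/53) → index 10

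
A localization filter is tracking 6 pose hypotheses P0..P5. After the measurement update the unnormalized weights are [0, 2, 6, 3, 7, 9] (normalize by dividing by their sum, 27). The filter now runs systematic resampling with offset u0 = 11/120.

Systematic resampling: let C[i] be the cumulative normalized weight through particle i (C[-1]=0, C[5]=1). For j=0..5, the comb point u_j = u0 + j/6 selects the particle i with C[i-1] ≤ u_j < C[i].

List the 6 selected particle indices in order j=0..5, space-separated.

C = [0, 2/27, 8/27, 11/27, 2/3, 1]
j=0: u_0=11/120 ∈ [2/27, 8/27) → index 2
j=1: u_1=31/120 ∈ [2/27, 8/27) → index 2
j=2: u_2=17/40 ∈ [11/27, 2/3) → index 4
j=3: u_3=71/120 ∈ [11/27, 2/3) → index 4
j=4: u_4=91/120 ∈ [2/3, 1) → index 5
j=5: u_5=37/40 ∈ [2/3, 1) → index 5

2 2 4 4 5 5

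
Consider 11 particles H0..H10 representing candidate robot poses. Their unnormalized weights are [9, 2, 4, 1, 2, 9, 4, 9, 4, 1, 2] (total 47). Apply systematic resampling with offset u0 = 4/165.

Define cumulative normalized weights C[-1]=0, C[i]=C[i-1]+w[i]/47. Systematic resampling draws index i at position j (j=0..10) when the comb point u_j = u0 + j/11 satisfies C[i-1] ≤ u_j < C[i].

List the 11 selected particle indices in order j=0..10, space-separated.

C = [9/47, 11/47, 15/47, 16/47, 18/47, 27/47, 31/47, 40/47, 44/47, 45/47, 1]
j=0: u_0=4/165 ∈ [0, 9/47) → index 0
j=1: u_1=19/165 ∈ [0, 9/47) → index 0
j=2: u_2=34/165 ∈ [9/47, 11/47) → index 1
j=3: u_3=49/165 ∈ [11/47, 15/47) → index 2
j=4: u_4=64/165 ∈ [18/47, 27/47) → index 5
j=5: u_5=79/165 ∈ [18/47, 27/47) → index 5
j=6: u_6=94/165 ∈ [18/47, 27/47) → index 5
j=7: u_7=109/165 ∈ [31/47, 40/47) → index 7
j=8: u_8=124/165 ∈ [31/47, 40/47) → index 7
j=9: u_9=139/165 ∈ [31/47, 40/47) → index 7
j=10: u_10=14/15 ∈ [40/47, 44/47) → index 8

0 0 1 2 5 5 5 7 7 7 8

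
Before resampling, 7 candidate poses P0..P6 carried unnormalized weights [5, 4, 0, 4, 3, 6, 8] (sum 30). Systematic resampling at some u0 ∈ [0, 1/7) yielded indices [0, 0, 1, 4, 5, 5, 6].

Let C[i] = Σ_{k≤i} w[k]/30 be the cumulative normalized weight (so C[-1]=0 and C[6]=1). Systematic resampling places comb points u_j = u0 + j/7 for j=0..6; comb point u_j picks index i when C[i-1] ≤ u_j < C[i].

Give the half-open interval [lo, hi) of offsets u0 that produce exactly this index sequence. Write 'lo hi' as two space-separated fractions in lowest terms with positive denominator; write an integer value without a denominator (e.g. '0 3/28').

C = [1/6, 3/10, 3/10, 13/30, 8/15, 11/15, 1]
j=0 picked index 0: u0 ∈ [0, 1/6)
j=1 picked index 0: u0 ∈ [-1/7, 1/42)
j=2 picked index 1: u0 ∈ [-5/42, 1/70)
j=3 picked index 4: u0 ∈ [1/210, 11/105)
j=4 picked index 5: u0 ∈ [-4/105, 17/105)
j=5 picked index 5: u0 ∈ [-19/105, 2/105)
j=6 picked index 6: u0 ∈ [-13/105, 1/7)
intersection: [1/210, 1/70)

1/210 1/70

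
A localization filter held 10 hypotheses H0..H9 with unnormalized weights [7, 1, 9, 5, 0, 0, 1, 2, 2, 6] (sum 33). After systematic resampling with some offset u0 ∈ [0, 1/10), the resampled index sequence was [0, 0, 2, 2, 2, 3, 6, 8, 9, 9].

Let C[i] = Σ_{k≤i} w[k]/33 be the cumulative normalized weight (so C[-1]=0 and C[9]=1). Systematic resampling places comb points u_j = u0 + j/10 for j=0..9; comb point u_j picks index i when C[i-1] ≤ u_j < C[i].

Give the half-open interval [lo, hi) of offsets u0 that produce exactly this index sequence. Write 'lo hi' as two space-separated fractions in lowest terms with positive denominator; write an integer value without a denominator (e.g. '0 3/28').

1/15 16/165

C = [7/33, 8/33, 17/33, 2/3, 2/3, 2/3, 23/33, 25/33, 9/11, 1]
j=0 picked index 0: u0 ∈ [0, 7/33)
j=1 picked index 0: u0 ∈ [-1/10, 37/330)
j=2 picked index 2: u0 ∈ [7/165, 52/165)
j=3 picked index 2: u0 ∈ [-19/330, 71/330)
j=4 picked index 2: u0 ∈ [-26/165, 19/165)
j=5 picked index 3: u0 ∈ [1/66, 1/6)
j=6 picked index 6: u0 ∈ [1/15, 16/165)
j=7 picked index 8: u0 ∈ [19/330, 13/110)
j=8 picked index 9: u0 ∈ [1/55, 1/5)
j=9 picked index 9: u0 ∈ [-9/110, 1/10)
intersection: [1/15, 16/165)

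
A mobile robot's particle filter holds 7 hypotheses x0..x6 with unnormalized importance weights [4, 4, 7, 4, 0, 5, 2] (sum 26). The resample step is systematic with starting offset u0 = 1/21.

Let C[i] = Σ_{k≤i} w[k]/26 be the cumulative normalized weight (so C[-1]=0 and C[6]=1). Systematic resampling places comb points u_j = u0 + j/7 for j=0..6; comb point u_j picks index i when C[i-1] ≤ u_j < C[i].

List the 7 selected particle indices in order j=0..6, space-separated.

0 1 2 2 3 5 5

C = [2/13, 4/13, 15/26, 19/26, 19/26, 12/13, 1]
j=0: u_0=1/21 ∈ [0, 2/13) → index 0
j=1: u_1=4/21 ∈ [2/13, 4/13) → index 1
j=2: u_2=1/3 ∈ [4/13, 15/26) → index 2
j=3: u_3=10/21 ∈ [4/13, 15/26) → index 2
j=4: u_4=13/21 ∈ [15/26, 19/26) → index 3
j=5: u_5=16/21 ∈ [19/26, 12/13) → index 5
j=6: u_6=19/21 ∈ [19/26, 12/13) → index 5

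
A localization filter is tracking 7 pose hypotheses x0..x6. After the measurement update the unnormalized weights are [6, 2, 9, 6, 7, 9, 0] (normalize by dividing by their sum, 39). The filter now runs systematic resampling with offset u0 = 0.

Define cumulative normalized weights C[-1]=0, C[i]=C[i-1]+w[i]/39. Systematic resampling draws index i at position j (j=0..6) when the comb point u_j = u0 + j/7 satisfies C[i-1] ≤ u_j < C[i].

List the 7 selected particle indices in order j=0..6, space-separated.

C = [2/13, 8/39, 17/39, 23/39, 10/13, 1, 1]
j=0: u_0=0 ∈ [0, 2/13) → index 0
j=1: u_1=1/7 ∈ [0, 2/13) → index 0
j=2: u_2=2/7 ∈ [8/39, 17/39) → index 2
j=3: u_3=3/7 ∈ [8/39, 17/39) → index 2
j=4: u_4=4/7 ∈ [17/39, 23/39) → index 3
j=5: u_5=5/7 ∈ [23/39, 10/13) → index 4
j=6: u_6=6/7 ∈ [10/13, 1) → index 5

0 0 2 2 3 4 5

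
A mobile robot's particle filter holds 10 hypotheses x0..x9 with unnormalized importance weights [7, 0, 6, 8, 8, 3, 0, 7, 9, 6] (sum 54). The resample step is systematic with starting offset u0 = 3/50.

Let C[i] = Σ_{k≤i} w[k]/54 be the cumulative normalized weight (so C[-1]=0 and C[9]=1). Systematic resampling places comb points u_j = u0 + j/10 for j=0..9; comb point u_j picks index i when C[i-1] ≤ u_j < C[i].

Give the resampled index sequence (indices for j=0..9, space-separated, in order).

C = [7/54, 7/54, 13/54, 7/18, 29/54, 16/27, 16/27, 13/18, 8/9, 1]
j=0: u_0=3/50 ∈ [0, 7/54) → index 0
j=1: u_1=4/25 ∈ [7/54, 13/54) → index 2
j=2: u_2=13/50 ∈ [13/54, 7/18) → index 3
j=3: u_3=9/25 ∈ [13/54, 7/18) → index 3
j=4: u_4=23/50 ∈ [7/18, 29/54) → index 4
j=5: u_5=14/25 ∈ [29/54, 16/27) → index 5
j=6: u_6=33/50 ∈ [16/27, 13/18) → index 7
j=7: u_7=19/25 ∈ [13/18, 8/9) → index 8
j=8: u_8=43/50 ∈ [13/18, 8/9) → index 8
j=9: u_9=24/25 ∈ [8/9, 1) → index 9

0 2 3 3 4 5 7 8 8 9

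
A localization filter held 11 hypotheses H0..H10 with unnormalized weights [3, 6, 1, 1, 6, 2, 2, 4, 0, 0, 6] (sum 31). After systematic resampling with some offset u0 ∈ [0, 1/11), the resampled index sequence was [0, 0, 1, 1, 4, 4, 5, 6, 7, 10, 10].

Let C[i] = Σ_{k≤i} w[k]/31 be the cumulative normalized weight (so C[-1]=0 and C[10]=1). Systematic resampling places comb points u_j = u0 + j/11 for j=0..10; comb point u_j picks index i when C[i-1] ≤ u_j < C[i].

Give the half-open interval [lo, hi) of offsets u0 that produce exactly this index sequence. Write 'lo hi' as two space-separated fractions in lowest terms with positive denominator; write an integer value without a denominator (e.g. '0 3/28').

C = [3/31, 9/31, 10/31, 11/31, 17/31, 19/31, 21/31, 25/31, 25/31, 25/31, 1]
j=0 picked index 0: u0 ∈ [0, 3/31)
j=1 picked index 0: u0 ∈ [-1/11, 2/341)
j=2 picked index 1: u0 ∈ [-29/341, 37/341)
j=3 picked index 1: u0 ∈ [-60/341, 6/341)
j=4 picked index 4: u0 ∈ [-3/341, 63/341)
j=5 picked index 4: u0 ∈ [-34/341, 32/341)
j=6 picked index 5: u0 ∈ [1/341, 23/341)
j=7 picked index 6: u0 ∈ [-8/341, 14/341)
j=8 picked index 7: u0 ∈ [-17/341, 27/341)
j=9 picked index 10: u0 ∈ [-4/341, 2/11)
j=10 picked index 10: u0 ∈ [-35/341, 1/11)
intersection: [1/341, 2/341)

1/341 2/341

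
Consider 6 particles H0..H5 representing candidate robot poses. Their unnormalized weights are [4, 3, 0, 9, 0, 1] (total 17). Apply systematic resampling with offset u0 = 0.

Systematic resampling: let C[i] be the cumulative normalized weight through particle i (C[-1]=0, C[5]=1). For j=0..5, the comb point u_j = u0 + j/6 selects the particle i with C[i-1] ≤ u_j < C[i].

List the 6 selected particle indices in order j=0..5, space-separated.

C = [4/17, 7/17, 7/17, 16/17, 16/17, 1]
j=0: u_0=0 ∈ [0, 4/17) → index 0
j=1: u_1=1/6 ∈ [0, 4/17) → index 0
j=2: u_2=1/3 ∈ [4/17, 7/17) → index 1
j=3: u_3=1/2 ∈ [7/17, 16/17) → index 3
j=4: u_4=2/3 ∈ [7/17, 16/17) → index 3
j=5: u_5=5/6 ∈ [7/17, 16/17) → index 3

0 0 1 3 3 3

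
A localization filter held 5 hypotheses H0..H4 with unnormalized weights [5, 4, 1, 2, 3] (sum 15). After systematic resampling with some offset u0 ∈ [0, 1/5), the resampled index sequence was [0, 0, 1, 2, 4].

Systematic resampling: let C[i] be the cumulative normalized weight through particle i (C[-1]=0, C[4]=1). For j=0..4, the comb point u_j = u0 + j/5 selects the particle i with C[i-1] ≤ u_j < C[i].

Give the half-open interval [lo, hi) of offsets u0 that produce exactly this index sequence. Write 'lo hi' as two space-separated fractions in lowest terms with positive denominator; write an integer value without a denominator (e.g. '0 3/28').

0 1/15

C = [1/3, 3/5, 2/3, 4/5, 1]
j=0 picked index 0: u0 ∈ [0, 1/3)
j=1 picked index 0: u0 ∈ [-1/5, 2/15)
j=2 picked index 1: u0 ∈ [-1/15, 1/5)
j=3 picked index 2: u0 ∈ [0, 1/15)
j=4 picked index 4: u0 ∈ [0, 1/5)
intersection: [0, 1/15)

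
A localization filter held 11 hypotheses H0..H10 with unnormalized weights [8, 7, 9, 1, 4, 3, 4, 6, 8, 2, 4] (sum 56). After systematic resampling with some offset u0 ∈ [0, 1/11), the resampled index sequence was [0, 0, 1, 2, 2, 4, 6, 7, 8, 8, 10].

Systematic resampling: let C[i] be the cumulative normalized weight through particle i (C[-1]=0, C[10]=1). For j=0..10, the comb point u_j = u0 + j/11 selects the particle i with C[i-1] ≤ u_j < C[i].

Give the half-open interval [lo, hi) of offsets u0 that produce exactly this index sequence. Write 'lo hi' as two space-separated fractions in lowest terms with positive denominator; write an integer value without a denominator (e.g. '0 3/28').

2/77 4/77

C = [1/7, 15/56, 3/7, 25/56, 29/56, 4/7, 9/14, 3/4, 25/28, 13/14, 1]
j=0 picked index 0: u0 ∈ [0, 1/7)
j=1 picked index 0: u0 ∈ [-1/11, 4/77)
j=2 picked index 1: u0 ∈ [-3/77, 53/616)
j=3 picked index 2: u0 ∈ [-3/616, 12/77)
j=4 picked index 2: u0 ∈ [-59/616, 5/77)
j=5 picked index 4: u0 ∈ [-5/616, 39/616)
j=6 picked index 6: u0 ∈ [2/77, 15/154)
j=7 picked index 7: u0 ∈ [1/154, 5/44)
j=8 picked index 8: u0 ∈ [1/44, 51/308)
j=9 picked index 8: u0 ∈ [-3/44, 23/308)
j=10 picked index 10: u0 ∈ [3/154, 1/11)
intersection: [2/77, 4/77)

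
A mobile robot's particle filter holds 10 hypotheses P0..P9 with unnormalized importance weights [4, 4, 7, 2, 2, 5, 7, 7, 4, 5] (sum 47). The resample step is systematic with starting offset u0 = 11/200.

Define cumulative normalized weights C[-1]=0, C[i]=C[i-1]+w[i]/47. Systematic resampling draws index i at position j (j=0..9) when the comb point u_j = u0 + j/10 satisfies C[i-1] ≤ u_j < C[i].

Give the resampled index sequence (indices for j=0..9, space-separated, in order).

0 1 2 3 5 6 6 7 8 9

C = [4/47, 8/47, 15/47, 17/47, 19/47, 24/47, 31/47, 38/47, 42/47, 1]
j=0: u_0=11/200 ∈ [0, 4/47) → index 0
j=1: u_1=31/200 ∈ [4/47, 8/47) → index 1
j=2: u_2=51/200 ∈ [8/47, 15/47) → index 2
j=3: u_3=71/200 ∈ [15/47, 17/47) → index 3
j=4: u_4=91/200 ∈ [19/47, 24/47) → index 5
j=5: u_5=111/200 ∈ [24/47, 31/47) → index 6
j=6: u_6=131/200 ∈ [24/47, 31/47) → index 6
j=7: u_7=151/200 ∈ [31/47, 38/47) → index 7
j=8: u_8=171/200 ∈ [38/47, 42/47) → index 8
j=9: u_9=191/200 ∈ [42/47, 1) → index 9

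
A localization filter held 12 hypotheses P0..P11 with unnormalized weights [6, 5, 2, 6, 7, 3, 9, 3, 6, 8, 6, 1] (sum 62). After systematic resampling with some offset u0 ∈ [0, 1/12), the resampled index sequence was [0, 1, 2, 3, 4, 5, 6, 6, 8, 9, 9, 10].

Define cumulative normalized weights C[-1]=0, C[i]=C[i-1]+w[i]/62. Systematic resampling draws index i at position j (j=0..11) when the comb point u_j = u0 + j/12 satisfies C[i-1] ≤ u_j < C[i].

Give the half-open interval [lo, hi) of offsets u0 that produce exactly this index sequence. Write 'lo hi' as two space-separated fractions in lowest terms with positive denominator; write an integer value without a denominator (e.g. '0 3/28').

5/372 11/372

C = [3/31, 11/62, 13/62, 19/62, 13/31, 29/62, 19/31, 41/62, 47/62, 55/62, 61/62, 1]
j=0 picked index 0: u0 ∈ [0, 3/31)
j=1 picked index 1: u0 ∈ [5/372, 35/372)
j=2 picked index 2: u0 ∈ [1/93, 4/93)
j=3 picked index 3: u0 ∈ [-5/124, 7/124)
j=4 picked index 4: u0 ∈ [-5/186, 8/93)
j=5 picked index 5: u0 ∈ [1/372, 19/372)
j=6 picked index 6: u0 ∈ [-1/31, 7/62)
j=7 picked index 6: u0 ∈ [-43/372, 11/372)
j=8 picked index 8: u0 ∈ [-1/186, 17/186)
j=9 picked index 9: u0 ∈ [1/124, 17/124)
j=10 picked index 9: u0 ∈ [-7/93, 5/93)
j=11 picked index 10: u0 ∈ [-11/372, 25/372)
intersection: [5/372, 11/372)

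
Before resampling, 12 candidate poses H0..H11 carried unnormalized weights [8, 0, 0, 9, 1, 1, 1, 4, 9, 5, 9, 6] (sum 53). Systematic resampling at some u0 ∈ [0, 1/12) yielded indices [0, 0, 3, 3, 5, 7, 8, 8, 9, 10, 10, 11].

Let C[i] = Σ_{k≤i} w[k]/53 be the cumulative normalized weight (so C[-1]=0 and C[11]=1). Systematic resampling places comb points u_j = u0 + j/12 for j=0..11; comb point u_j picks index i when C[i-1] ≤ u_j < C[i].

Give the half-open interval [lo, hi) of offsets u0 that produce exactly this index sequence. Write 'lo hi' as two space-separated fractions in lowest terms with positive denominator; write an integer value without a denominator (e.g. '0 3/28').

C = [8/53, 8/53, 8/53, 17/53, 18/53, 19/53, 20/53, 24/53, 33/53, 38/53, 47/53, 1]
j=0 picked index 0: u0 ∈ [0, 8/53)
j=1 picked index 0: u0 ∈ [-1/12, 43/636)
j=2 picked index 3: u0 ∈ [-5/318, 49/318)
j=3 picked index 3: u0 ∈ [-21/212, 15/212)
j=4 picked index 5: u0 ∈ [1/159, 4/159)
j=5 picked index 7: u0 ∈ [-25/636, 23/636)
j=6 picked index 8: u0 ∈ [-5/106, 13/106)
j=7 picked index 8: u0 ∈ [-83/636, 25/636)
j=8 picked index 9: u0 ∈ [-7/159, 8/159)
j=9 picked index 10: u0 ∈ [-7/212, 29/212)
j=10 picked index 10: u0 ∈ [-37/318, 17/318)
j=11 picked index 11: u0 ∈ [-19/636, 1/12)
intersection: [1/159, 4/159)

1/159 4/159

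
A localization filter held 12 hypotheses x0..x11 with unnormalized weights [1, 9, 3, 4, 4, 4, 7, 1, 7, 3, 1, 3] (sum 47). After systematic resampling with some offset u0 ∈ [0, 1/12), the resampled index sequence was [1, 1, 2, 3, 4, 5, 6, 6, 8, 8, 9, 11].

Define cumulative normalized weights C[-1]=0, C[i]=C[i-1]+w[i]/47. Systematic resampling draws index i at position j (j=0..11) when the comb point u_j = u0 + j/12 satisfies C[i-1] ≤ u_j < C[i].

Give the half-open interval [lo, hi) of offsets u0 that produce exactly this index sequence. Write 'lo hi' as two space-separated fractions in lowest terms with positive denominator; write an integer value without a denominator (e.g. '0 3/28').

13/282 23/282

C = [1/47, 10/47, 13/47, 17/47, 21/47, 25/47, 32/47, 33/47, 40/47, 43/47, 44/47, 1]
j=0 picked index 1: u0 ∈ [1/47, 10/47)
j=1 picked index 1: u0 ∈ [-35/564, 73/564)
j=2 picked index 2: u0 ∈ [13/282, 31/282)
j=3 picked index 3: u0 ∈ [5/188, 21/188)
j=4 picked index 4: u0 ∈ [4/141, 16/141)
j=5 picked index 5: u0 ∈ [17/564, 65/564)
j=6 picked index 6: u0 ∈ [3/94, 17/94)
j=7 picked index 6: u0 ∈ [-29/564, 55/564)
j=8 picked index 8: u0 ∈ [5/141, 26/141)
j=9 picked index 8: u0 ∈ [-9/188, 19/188)
j=10 picked index 9: u0 ∈ [5/282, 23/282)
j=11 picked index 11: u0 ∈ [11/564, 1/12)
intersection: [13/282, 23/282)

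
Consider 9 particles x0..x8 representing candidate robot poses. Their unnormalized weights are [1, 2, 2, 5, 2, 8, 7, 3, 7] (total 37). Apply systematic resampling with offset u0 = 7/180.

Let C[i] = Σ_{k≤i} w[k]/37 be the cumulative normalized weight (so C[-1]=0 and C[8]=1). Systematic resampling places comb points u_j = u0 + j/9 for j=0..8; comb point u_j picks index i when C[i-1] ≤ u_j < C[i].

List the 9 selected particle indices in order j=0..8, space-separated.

C = [1/37, 3/37, 5/37, 10/37, 12/37, 20/37, 27/37, 30/37, 1]
j=0: u_0=7/180 ∈ [1/37, 3/37) → index 1
j=1: u_1=3/20 ∈ [5/37, 10/37) → index 3
j=2: u_2=47/180 ∈ [5/37, 10/37) → index 3
j=3: u_3=67/180 ∈ [12/37, 20/37) → index 5
j=4: u_4=29/60 ∈ [12/37, 20/37) → index 5
j=5: u_5=107/180 ∈ [20/37, 27/37) → index 6
j=6: u_6=127/180 ∈ [20/37, 27/37) → index 6
j=7: u_7=49/60 ∈ [30/37, 1) → index 8
j=8: u_8=167/180 ∈ [30/37, 1) → index 8

1 3 3 5 5 6 6 8 8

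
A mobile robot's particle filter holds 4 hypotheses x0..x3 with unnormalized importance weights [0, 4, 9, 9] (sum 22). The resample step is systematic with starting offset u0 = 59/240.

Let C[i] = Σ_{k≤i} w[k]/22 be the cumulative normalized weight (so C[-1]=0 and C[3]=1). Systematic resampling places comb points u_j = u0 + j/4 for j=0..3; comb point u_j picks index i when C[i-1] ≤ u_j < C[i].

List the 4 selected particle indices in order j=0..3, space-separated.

2 2 3 3

C = [0, 2/11, 13/22, 1]
j=0: u_0=59/240 ∈ [2/11, 13/22) → index 2
j=1: u_1=119/240 ∈ [2/11, 13/22) → index 2
j=2: u_2=179/240 ∈ [13/22, 1) → index 3
j=3: u_3=239/240 ∈ [13/22, 1) → index 3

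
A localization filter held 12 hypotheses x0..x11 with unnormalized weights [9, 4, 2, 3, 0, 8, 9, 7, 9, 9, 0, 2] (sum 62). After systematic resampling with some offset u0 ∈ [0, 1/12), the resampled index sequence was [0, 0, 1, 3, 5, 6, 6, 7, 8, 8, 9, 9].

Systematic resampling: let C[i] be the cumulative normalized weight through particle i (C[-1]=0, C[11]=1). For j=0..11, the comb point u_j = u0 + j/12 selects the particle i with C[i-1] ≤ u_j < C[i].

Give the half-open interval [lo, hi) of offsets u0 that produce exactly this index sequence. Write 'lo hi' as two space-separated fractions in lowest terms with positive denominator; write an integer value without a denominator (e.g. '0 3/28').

C = [9/62, 13/62, 15/62, 9/31, 9/31, 13/31, 35/62, 21/31, 51/62, 30/31, 30/31, 1]
j=0 picked index 0: u0 ∈ [0, 9/62)
j=1 picked index 0: u0 ∈ [-1/12, 23/372)
j=2 picked index 1: u0 ∈ [-2/93, 4/93)
j=3 picked index 3: u0 ∈ [-1/124, 5/124)
j=4 picked index 5: u0 ∈ [-4/93, 8/93)
j=5 picked index 6: u0 ∈ [1/372, 55/372)
j=6 picked index 6: u0 ∈ [-5/62, 2/31)
j=7 picked index 7: u0 ∈ [-7/372, 35/372)
j=8 picked index 8: u0 ∈ [1/93, 29/186)
j=9 picked index 8: u0 ∈ [-9/124, 9/124)
j=10 picked index 9: u0 ∈ [-1/93, 25/186)
j=11 picked index 9: u0 ∈ [-35/372, 19/372)
intersection: [1/93, 5/124)

1/93 5/124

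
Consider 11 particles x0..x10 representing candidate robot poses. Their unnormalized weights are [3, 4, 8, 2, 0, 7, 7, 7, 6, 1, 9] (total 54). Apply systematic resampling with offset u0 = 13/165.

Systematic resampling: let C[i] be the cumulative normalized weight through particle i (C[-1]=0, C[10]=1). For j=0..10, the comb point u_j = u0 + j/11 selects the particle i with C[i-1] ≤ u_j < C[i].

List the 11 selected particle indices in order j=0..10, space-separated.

1 2 2 5 5 6 7 8 8 10 10

C = [1/18, 7/54, 5/18, 17/54, 17/54, 4/9, 31/54, 19/27, 22/27, 5/6, 1]
j=0: u_0=13/165 ∈ [1/18, 7/54) → index 1
j=1: u_1=28/165 ∈ [7/54, 5/18) → index 2
j=2: u_2=43/165 ∈ [7/54, 5/18) → index 2
j=3: u_3=58/165 ∈ [17/54, 4/9) → index 5
j=4: u_4=73/165 ∈ [17/54, 4/9) → index 5
j=5: u_5=8/15 ∈ [4/9, 31/54) → index 6
j=6: u_6=103/165 ∈ [31/54, 19/27) → index 7
j=7: u_7=118/165 ∈ [19/27, 22/27) → index 8
j=8: u_8=133/165 ∈ [19/27, 22/27) → index 8
j=9: u_9=148/165 ∈ [5/6, 1) → index 10
j=10: u_10=163/165 ∈ [5/6, 1) → index 10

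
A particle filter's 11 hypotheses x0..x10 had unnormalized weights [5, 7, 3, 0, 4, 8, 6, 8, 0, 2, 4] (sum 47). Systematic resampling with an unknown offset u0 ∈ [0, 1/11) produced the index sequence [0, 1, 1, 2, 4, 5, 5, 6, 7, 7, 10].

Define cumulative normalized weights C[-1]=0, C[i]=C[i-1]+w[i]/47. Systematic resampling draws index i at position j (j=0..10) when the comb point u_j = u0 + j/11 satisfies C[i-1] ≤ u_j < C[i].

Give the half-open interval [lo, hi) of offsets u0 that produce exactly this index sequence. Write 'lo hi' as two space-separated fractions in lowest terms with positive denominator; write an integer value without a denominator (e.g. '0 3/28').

8/517 15/517

C = [5/47, 12/47, 15/47, 15/47, 19/47, 27/47, 33/47, 41/47, 41/47, 43/47, 1]
j=0 picked index 0: u0 ∈ [0, 5/47)
j=1 picked index 1: u0 ∈ [8/517, 85/517)
j=2 picked index 1: u0 ∈ [-39/517, 38/517)
j=3 picked index 2: u0 ∈ [-9/517, 24/517)
j=4 picked index 4: u0 ∈ [-23/517, 21/517)
j=5 picked index 5: u0 ∈ [-26/517, 62/517)
j=6 picked index 5: u0 ∈ [-73/517, 15/517)
j=7 picked index 6: u0 ∈ [-32/517, 34/517)
j=8 picked index 7: u0 ∈ [-13/517, 75/517)
j=9 picked index 7: u0 ∈ [-60/517, 28/517)
j=10 picked index 10: u0 ∈ [3/517, 1/11)
intersection: [8/517, 15/517)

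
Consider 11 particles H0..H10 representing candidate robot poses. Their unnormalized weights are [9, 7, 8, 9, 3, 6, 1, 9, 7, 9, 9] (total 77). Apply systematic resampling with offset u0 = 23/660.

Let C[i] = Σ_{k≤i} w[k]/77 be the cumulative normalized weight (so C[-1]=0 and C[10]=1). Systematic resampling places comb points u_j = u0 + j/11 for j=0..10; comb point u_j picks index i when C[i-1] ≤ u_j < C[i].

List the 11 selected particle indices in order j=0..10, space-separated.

C = [9/77, 16/77, 24/77, 3/7, 36/77, 6/11, 43/77, 52/77, 59/77, 68/77, 1]
j=0: u_0=23/660 ∈ [0, 9/77) → index 0
j=1: u_1=83/660 ∈ [9/77, 16/77) → index 1
j=2: u_2=13/60 ∈ [16/77, 24/77) → index 2
j=3: u_3=203/660 ∈ [16/77, 24/77) → index 2
j=4: u_4=263/660 ∈ [24/77, 3/7) → index 3
j=5: u_5=323/660 ∈ [36/77, 6/11) → index 5
j=6: u_6=383/660 ∈ [43/77, 52/77) → index 7
j=7: u_7=443/660 ∈ [43/77, 52/77) → index 7
j=8: u_8=503/660 ∈ [52/77, 59/77) → index 8
j=9: u_9=563/660 ∈ [59/77, 68/77) → index 9
j=10: u_10=623/660 ∈ [68/77, 1) → index 10

0 1 2 2 3 5 7 7 8 9 10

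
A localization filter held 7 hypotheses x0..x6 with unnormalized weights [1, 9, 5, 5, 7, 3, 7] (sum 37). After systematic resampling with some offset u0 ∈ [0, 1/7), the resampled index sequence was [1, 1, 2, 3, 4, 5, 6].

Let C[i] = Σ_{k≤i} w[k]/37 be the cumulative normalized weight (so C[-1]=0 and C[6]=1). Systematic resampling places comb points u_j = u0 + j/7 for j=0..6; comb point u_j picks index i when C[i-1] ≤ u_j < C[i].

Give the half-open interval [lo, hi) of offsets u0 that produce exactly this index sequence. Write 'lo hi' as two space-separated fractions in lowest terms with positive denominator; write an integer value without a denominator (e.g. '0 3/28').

C = [1/37, 10/37, 15/37, 20/37, 27/37, 30/37, 1]
j=0 picked index 1: u0 ∈ [1/37, 10/37)
j=1 picked index 1: u0 ∈ [-30/259, 33/259)
j=2 picked index 2: u0 ∈ [-4/259, 31/259)
j=3 picked index 3: u0 ∈ [-6/259, 29/259)
j=4 picked index 4: u0 ∈ [-8/259, 41/259)
j=5 picked index 5: u0 ∈ [4/259, 25/259)
j=6 picked index 6: u0 ∈ [-12/259, 1/7)
intersection: [1/37, 25/259)

1/37 25/259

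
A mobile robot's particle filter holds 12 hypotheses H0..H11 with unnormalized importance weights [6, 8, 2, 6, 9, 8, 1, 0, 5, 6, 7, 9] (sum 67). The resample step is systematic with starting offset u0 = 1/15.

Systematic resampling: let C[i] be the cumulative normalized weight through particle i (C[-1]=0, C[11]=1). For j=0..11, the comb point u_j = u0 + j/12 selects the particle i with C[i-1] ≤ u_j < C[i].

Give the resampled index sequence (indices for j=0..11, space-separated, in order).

C = [6/67, 14/67, 16/67, 22/67, 31/67, 39/67, 40/67, 40/67, 45/67, 51/67, 58/67, 1]
j=0: u_0=1/15 ∈ [0, 6/67) → index 0
j=1: u_1=3/20 ∈ [6/67, 14/67) → index 1
j=2: u_2=7/30 ∈ [14/67, 16/67) → index 2
j=3: u_3=19/60 ∈ [16/67, 22/67) → index 3
j=4: u_4=2/5 ∈ [22/67, 31/67) → index 4
j=5: u_5=29/60 ∈ [31/67, 39/67) → index 5
j=6: u_6=17/30 ∈ [31/67, 39/67) → index 5
j=7: u_7=13/20 ∈ [40/67, 45/67) → index 8
j=8: u_8=11/15 ∈ [45/67, 51/67) → index 9
j=9: u_9=49/60 ∈ [51/67, 58/67) → index 10
j=10: u_10=9/10 ∈ [58/67, 1) → index 11
j=11: u_11=59/60 ∈ [58/67, 1) → index 11

0 1 2 3 4 5 5 8 9 10 11 11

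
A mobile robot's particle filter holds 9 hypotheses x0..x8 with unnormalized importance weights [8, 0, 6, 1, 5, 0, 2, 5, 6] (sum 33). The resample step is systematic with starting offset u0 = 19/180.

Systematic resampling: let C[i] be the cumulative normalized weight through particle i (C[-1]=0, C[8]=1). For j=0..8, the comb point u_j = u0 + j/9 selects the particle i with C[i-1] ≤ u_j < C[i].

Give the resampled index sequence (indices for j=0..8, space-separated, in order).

0 0 2 3 4 6 7 8 8

C = [8/33, 8/33, 14/33, 5/11, 20/33, 20/33, 2/3, 9/11, 1]
j=0: u_0=19/180 ∈ [0, 8/33) → index 0
j=1: u_1=13/60 ∈ [0, 8/33) → index 0
j=2: u_2=59/180 ∈ [8/33, 14/33) → index 2
j=3: u_3=79/180 ∈ [14/33, 5/11) → index 3
j=4: u_4=11/20 ∈ [5/11, 20/33) → index 4
j=5: u_5=119/180 ∈ [20/33, 2/3) → index 6
j=6: u_6=139/180 ∈ [2/3, 9/11) → index 7
j=7: u_7=53/60 ∈ [9/11, 1) → index 8
j=8: u_8=179/180 ∈ [9/11, 1) → index 8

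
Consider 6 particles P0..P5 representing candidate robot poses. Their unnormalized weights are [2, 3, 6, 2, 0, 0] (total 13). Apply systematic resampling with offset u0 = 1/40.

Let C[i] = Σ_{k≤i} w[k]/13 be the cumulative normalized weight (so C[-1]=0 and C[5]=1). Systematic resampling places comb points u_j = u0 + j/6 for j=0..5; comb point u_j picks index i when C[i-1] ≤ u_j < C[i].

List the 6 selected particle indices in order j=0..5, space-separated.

C = [2/13, 5/13, 11/13, 1, 1, 1]
j=0: u_0=1/40 ∈ [0, 2/13) → index 0
j=1: u_1=23/120 ∈ [2/13, 5/13) → index 1
j=2: u_2=43/120 ∈ [2/13, 5/13) → index 1
j=3: u_3=21/40 ∈ [5/13, 11/13) → index 2
j=4: u_4=83/120 ∈ [5/13, 11/13) → index 2
j=5: u_5=103/120 ∈ [11/13, 1) → index 3

0 1 1 2 2 3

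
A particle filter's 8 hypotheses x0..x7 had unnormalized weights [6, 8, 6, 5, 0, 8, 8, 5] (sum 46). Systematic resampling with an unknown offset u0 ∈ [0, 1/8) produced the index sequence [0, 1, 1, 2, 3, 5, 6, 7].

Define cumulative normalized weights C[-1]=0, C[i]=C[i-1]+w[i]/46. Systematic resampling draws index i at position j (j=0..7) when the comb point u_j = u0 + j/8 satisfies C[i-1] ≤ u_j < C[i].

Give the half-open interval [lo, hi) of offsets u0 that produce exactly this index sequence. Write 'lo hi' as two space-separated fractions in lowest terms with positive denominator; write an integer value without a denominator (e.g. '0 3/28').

3/184 1/23

C = [3/23, 7/23, 10/23, 25/46, 25/46, 33/46, 41/46, 1]
j=0 picked index 0: u0 ∈ [0, 3/23)
j=1 picked index 1: u0 ∈ [1/184, 33/184)
j=2 picked index 1: u0 ∈ [-11/92, 5/92)
j=3 picked index 2: u0 ∈ [-13/184, 11/184)
j=4 picked index 3: u0 ∈ [-3/46, 1/23)
j=5 picked index 5: u0 ∈ [-15/184, 17/184)
j=6 picked index 6: u0 ∈ [-3/92, 13/92)
j=7 picked index 7: u0 ∈ [3/184, 1/8)
intersection: [3/184, 1/23)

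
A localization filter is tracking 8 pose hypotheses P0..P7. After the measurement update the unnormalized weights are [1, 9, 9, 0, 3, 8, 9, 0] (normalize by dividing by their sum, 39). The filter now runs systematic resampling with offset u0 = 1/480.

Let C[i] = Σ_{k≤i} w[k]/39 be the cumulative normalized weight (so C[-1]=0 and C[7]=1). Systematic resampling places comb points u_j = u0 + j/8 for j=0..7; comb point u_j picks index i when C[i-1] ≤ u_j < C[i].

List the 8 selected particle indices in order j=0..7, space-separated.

C = [1/39, 10/39, 19/39, 19/39, 22/39, 10/13, 1, 1]
j=0: u_0=1/480 ∈ [0, 1/39) → index 0
j=1: u_1=61/480 ∈ [1/39, 10/39) → index 1
j=2: u_2=121/480 ∈ [1/39, 10/39) → index 1
j=3: u_3=181/480 ∈ [10/39, 19/39) → index 2
j=4: u_4=241/480 ∈ [19/39, 22/39) → index 4
j=5: u_5=301/480 ∈ [22/39, 10/13) → index 5
j=6: u_6=361/480 ∈ [22/39, 10/13) → index 5
j=7: u_7=421/480 ∈ [10/13, 1) → index 6

0 1 1 2 4 5 5 6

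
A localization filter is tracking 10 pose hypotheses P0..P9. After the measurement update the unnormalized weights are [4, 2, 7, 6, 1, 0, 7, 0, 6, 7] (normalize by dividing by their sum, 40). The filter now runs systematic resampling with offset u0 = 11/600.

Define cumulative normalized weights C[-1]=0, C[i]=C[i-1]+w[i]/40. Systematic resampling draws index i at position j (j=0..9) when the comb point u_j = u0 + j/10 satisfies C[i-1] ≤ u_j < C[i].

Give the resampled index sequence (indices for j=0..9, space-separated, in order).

0 1 2 2 3 6 6 8 8 9

C = [1/10, 3/20, 13/40, 19/40, 1/2, 1/2, 27/40, 27/40, 33/40, 1]
j=0: u_0=11/600 ∈ [0, 1/10) → index 0
j=1: u_1=71/600 ∈ [1/10, 3/20) → index 1
j=2: u_2=131/600 ∈ [3/20, 13/40) → index 2
j=3: u_3=191/600 ∈ [3/20, 13/40) → index 2
j=4: u_4=251/600 ∈ [13/40, 19/40) → index 3
j=5: u_5=311/600 ∈ [1/2, 27/40) → index 6
j=6: u_6=371/600 ∈ [1/2, 27/40) → index 6
j=7: u_7=431/600 ∈ [27/40, 33/40) → index 8
j=8: u_8=491/600 ∈ [27/40, 33/40) → index 8
j=9: u_9=551/600 ∈ [33/40, 1) → index 9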